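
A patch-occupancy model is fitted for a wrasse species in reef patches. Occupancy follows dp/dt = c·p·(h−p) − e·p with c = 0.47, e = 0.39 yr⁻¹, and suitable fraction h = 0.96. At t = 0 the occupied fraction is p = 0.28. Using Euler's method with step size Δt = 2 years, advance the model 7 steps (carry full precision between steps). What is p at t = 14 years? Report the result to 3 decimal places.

0.162

Update rule: p ← p + [c·p·(h−p) − e·p]·Δt with Δt = 2.
step 1: Δp = -0.03942, p = 0.24058
step 2: Δp = -0.02496, p = 0.21562
step 3: Δp = -0.01731, p = 0.19831
step 4: Δp = -0.01269, p = 0.18561
step 5: Δp = -0.00967, p = 0.17595
step 6: Δp = -0.00756, p = 0.16838
step 7: Δp = -0.00604, p = 0.16234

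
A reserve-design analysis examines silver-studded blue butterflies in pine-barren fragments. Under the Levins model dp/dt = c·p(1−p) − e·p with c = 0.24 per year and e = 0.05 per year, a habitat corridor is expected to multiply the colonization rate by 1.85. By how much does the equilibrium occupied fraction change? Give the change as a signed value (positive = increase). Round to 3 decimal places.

Before: p* = 1 − 0.05/0.24 = 0.7917.
After the change, c = 0.444, e = 0.05, so p* = 1 − 0.05/0.444 = 0.8874.
Δp* = 0.8874 − 0.7917 = +0.0957.

0.096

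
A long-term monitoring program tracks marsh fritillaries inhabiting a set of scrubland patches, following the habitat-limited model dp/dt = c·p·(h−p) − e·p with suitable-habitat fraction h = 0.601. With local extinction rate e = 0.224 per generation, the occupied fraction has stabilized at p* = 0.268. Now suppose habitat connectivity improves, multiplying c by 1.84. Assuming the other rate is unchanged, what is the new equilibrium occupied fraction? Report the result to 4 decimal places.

Balance c(h−p*) = e gives c = e/(0.601 − 0.26800) = 0.224/0.33300 = 0.67267.
New p* = 0.601 − e/c = 0.601 − 0.22400/1.23771 = 0.42002.

0.4200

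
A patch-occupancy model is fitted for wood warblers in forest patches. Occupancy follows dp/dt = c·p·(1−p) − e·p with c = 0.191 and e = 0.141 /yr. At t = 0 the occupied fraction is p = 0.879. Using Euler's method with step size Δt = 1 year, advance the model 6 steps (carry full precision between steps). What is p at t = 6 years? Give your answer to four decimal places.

0.5253

Update rule: p ← p + [c·p·(1−p) − e·p]·Δt with Δt = 1.
  1  |  dp/dt·Δt = -0.103624  |  p_1 = 0.775376
  2  |  dp/dt·Δt = -0.076062  |  p_2 = 0.699314
  3  |  dp/dt·Δt = -0.058441  |  p_3 = 0.640873
  4  |  dp/dt·Δt = -0.046403  |  p_4 = 0.594469
  5  |  dp/dt·Δt = -0.037775  |  p_5 = 0.556695
  6  |  dp/dt·Δt = -0.031358  |  p_6 = 0.525337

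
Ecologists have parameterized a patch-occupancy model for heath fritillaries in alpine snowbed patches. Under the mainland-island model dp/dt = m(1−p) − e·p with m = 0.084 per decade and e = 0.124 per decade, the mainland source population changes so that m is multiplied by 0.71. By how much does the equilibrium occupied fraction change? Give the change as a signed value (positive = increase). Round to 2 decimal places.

Before: p* = 0.084/(0.084+0.124) = 0.4038.
After: m = 0.05964, e = 0.124; p* = 0.05964/0.1836 = 0.3248.
Δp* = 0.3248 − 0.4038 = -0.0791.

-0.08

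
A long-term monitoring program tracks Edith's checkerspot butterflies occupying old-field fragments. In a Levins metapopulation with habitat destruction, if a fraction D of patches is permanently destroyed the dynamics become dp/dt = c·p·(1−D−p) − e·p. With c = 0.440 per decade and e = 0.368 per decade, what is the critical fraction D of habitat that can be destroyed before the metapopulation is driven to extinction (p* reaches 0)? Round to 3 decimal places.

The nontrivial equilibrium is p* = (1−D) − e/c; extinction occurs when this hits zero.
So D_crit = 1 − e/c = 1 − 0.368/0.440 = 1 − 0.8364 = 0.1636.
Note this equals the original equilibrium occupancy — the Levins extinction-debt result.

0.164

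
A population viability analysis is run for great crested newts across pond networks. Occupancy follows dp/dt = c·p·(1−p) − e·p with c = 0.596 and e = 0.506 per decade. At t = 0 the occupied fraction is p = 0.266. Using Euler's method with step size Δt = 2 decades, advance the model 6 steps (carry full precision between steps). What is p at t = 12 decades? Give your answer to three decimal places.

0.171

Update rule: p ← p + [c·p·(1−p) − e·p]·Δt with Δt = 2.
t = 2: p = 0.26600 + (-0.03646) = 0.22954
t = 4: p = 0.22954 + (-0.02149) = 0.20805
t = 6: p = 0.20805 + (-0.01415) = 0.19390
t = 8: p = 0.19390 + (-0.00992) = 0.18399
t = 10: p = 0.18399 + (-0.00723) = 0.17676
t = 12: p = 0.17676 + (-0.00543) = 0.17133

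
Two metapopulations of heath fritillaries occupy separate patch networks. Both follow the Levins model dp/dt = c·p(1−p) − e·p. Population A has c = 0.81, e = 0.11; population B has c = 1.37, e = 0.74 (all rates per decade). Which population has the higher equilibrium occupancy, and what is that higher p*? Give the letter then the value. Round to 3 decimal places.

A: p*_A = 1 − 0.11/0.81 = 0.8642.
B: p*_B = 1 − 0.74/1.37 = 0.4599.
A is higher at 0.8642.

A, 0.864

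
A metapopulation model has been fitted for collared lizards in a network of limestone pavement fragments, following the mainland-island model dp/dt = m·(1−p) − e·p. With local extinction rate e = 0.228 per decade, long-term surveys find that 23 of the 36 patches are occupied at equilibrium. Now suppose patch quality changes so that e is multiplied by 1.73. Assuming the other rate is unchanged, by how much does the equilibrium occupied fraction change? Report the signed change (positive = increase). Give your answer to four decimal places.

Observed p* = 23/36 = 0.63889.
Balance m(1−p*) = e·p* gives m = e·p*/(1−p*) = 0.228×0.63889/0.36111 = 0.40339.
New p* = m/(m+e) = 0.40339/(0.40339+0.39444) = 0.50561.
Δp* = 0.50561 − 0.63889 = -0.13328.

-0.1333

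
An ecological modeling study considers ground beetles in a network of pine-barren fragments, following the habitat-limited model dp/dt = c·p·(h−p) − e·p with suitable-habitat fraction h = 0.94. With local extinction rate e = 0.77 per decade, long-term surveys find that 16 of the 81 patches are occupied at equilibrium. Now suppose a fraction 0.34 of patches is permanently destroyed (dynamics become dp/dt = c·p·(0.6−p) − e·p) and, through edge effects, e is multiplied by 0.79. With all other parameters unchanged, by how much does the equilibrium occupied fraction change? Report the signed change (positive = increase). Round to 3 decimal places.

Observed p* = 16/81 = 0.19753.
Balance c(h−p*) = e gives c = e/(0.94 − 0.19753) = 0.77/0.74247 = 1.03708.
New p* = 0.6 − e/c = 0.6 − 0.60830/1.03708 = 0.01345.
Δp* = 0.01345 − 0.19753 = -0.18408.

-0.184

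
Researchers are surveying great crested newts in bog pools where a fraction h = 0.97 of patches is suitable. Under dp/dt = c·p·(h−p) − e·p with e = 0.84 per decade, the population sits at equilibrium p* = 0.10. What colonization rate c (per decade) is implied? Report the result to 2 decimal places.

0.97

At equilibrium c(h−p*) = e, so c = e/(h−p*).
c = 0.84/(0.97 − 0.10) = 0.84/0.8700 = 0.9655.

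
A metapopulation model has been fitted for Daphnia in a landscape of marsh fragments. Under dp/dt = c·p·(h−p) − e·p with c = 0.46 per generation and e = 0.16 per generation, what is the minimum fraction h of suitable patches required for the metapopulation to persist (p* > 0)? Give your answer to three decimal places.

p* = h − e/c is positive only when h > e/c.
h_min = e/c = 0.16/0.46 = 0.3478.

0.348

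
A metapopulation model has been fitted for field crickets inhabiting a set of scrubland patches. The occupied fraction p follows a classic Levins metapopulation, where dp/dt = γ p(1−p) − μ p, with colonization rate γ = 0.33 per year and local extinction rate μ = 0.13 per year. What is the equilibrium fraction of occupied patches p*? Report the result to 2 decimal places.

0.61

At equilibrium, colonization balances extinction: γ·p*·(1−p*) = μ·p*.
So p* = 1 − μ/γ = 1 − 0.13/0.33 = 1 − 0.3939 = 0.6061.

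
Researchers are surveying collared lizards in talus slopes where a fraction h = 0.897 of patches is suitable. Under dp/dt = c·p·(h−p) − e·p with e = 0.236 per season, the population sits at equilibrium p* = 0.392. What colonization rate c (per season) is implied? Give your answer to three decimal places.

0.467

At equilibrium c(h−p*) = e, so c = e/(h−p*).
c = 0.236/(0.897 − 0.392) = 0.236/0.5050 = 0.4673.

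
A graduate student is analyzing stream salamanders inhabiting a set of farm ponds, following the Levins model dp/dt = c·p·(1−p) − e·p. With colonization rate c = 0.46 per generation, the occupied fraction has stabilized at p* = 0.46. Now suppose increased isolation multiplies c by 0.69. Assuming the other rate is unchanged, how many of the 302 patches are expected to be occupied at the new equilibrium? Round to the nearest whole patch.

Balance c(1−p*) = e gives e = 0.46×(1 − 0.46000) = 0.24840.
New p* = 1 − e/c = 1 − 0.24840/0.31740 = 0.21739.
Expected occupied = 302 × 0.21739 = 65.65 ≈ 66.

66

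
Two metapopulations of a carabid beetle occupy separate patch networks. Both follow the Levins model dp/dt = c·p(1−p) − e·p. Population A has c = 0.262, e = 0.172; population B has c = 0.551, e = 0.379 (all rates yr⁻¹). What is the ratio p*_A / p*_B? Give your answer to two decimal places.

A: p*_A = 1 − 0.172/0.262 = 0.3435.
B: p*_B = 1 − 0.379/0.551 = 0.3122.
p*_A / p*_B = 0.3435/0.3122 = 1.1004.

1.10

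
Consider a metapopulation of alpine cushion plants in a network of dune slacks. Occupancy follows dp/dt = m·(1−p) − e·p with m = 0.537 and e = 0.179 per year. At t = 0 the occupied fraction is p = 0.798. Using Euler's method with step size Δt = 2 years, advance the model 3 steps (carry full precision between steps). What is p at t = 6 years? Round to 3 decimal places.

Update rule: p ← p + [m·(1−p) − e·p]·Δt with Δt = 2.
  1  |  dp/dt·Δt = -0.068736  |  p_1 = 0.729264
  2  |  dp/dt·Δt = +0.029694  |  p_2 = 0.758958
  3  |  dp/dt·Δt = -0.012828  |  p_3 = 0.746130

0.746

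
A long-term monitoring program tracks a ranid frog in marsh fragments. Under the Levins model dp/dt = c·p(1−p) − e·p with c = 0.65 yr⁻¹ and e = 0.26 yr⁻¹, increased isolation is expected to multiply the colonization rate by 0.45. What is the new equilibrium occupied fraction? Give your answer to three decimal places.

Before: p* = 1 − 0.26/0.65 = 0.6000.
After the change, c = 0.2925, e = 0.26, so p* = 1 − 0.26/0.2925 = 0.1111.

0.111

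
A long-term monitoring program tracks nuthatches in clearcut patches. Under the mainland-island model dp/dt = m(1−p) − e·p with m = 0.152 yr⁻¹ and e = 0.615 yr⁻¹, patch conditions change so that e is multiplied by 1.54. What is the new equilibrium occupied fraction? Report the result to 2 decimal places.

Before: p* = 0.152/(0.152+0.615) = 0.1982.
After: m = 0.152, e = 0.9471; p* = 0.152/1.0991 = 0.1383.

0.14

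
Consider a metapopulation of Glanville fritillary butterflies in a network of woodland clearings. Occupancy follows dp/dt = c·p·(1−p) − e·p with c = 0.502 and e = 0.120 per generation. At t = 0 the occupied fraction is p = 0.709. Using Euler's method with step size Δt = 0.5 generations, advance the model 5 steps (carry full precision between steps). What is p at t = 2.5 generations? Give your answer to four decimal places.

Update rule: p ← p + [c·p·(1−p) − e·p]·Δt with Δt = 0.5.
step 1: Δp = +0.00925, p = 0.71825
step 2: Δp = +0.00770, p = 0.72595
step 3: Δp = +0.00638, p = 0.73233
step 4: Δp = +0.00526, p = 0.73759
step 5: Δp = +0.00433, p = 0.74191

0.7419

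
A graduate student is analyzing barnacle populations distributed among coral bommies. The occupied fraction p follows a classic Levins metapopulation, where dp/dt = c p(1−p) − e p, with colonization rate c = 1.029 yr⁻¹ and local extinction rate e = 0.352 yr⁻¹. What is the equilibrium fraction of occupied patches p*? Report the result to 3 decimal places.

At equilibrium, colonization balances extinction: c·p*·(1−p*) = e·p*.
So p* = 1 − e/c = 1 − 0.352/1.029 = 1 − 0.3421 = 0.6579.

0.658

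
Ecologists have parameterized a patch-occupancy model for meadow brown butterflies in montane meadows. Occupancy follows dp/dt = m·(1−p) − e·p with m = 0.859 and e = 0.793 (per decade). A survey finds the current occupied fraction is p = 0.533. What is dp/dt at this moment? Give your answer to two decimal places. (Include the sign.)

Colonization term: m·(1−p) = 0.859×0.4670 = 0.40115.
Extinction term: e·p = 0.42267.
dp/dt = 0.40115 − 0.42267 = -0.02152.

-0.02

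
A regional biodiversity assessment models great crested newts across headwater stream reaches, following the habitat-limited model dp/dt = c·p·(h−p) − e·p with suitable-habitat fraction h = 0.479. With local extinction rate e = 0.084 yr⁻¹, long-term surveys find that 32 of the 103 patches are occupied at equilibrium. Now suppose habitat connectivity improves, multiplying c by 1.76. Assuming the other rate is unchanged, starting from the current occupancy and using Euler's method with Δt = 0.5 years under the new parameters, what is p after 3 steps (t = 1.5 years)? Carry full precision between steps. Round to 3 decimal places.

Observed p* = 32/103 = 0.31068.
Balance c(h−p*) = e gives c = e/(0.479 − 0.31068) = 0.084/0.16832 = 0.49905.
Starting from p₀ = 0.31068; update p ← p + (dp/dt)·Δt with the new parameters.
p: 0.31068 → 0.32060  (Δp = +0.00992)
p: 0.32060 → 0.32943  (Δp = +0.00884)
p: 0.32943 → 0.33724  (Δp = +0.00780)

0.337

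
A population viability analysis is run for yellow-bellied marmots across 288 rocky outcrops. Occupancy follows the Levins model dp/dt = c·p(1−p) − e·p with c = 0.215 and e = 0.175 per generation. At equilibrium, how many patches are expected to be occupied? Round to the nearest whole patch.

p* = 1 − e/c = 1 − 0.175/0.215 = 0.1860.
Expected occupied patches = N × p* = 288 × 0.1860 = 53.58 ≈ 54.

54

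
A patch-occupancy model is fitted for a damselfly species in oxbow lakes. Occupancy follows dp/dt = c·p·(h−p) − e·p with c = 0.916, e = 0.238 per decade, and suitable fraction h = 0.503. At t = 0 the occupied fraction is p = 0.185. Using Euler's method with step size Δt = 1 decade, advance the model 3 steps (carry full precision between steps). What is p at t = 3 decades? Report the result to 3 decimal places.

0.211

Update rule: p ← p + [c·p·(h−p) − e·p]·Δt with Δt = 1.
t = 1: p = 0.18500 + (+0.00986) = 0.19486
t = 2: p = 0.19486 + (+0.00862) = 0.20348
t = 3: p = 0.20348 + (+0.00740) = 0.21088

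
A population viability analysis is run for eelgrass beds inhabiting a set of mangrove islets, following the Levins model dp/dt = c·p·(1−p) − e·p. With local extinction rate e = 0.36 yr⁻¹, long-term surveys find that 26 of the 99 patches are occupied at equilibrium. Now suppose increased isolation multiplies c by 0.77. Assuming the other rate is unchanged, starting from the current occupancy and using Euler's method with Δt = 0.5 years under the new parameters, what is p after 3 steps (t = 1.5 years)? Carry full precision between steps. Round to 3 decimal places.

0.233

Observed p* = 26/99 = 0.26263.
Balance c(1−p*) = e gives c = e/(1 − 0.26263) = 0.36/0.73737 = 0.48822.
Starting from p₀ = 0.26263; update p ← p + (dp/dt)·Δt with the new parameters.
step 1: Δp = -0.01087, p = 0.25175
step 2: Δp = -0.00991, p = 0.24185
step 3: Δp = -0.00907, p = 0.23278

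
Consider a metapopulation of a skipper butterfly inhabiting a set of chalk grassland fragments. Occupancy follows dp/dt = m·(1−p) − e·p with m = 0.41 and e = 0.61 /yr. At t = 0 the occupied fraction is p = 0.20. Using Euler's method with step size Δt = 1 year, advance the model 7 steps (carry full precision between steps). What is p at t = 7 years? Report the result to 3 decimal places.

0.402

Update rule: p ← p + [m·(1−p) − e·p]·Δt with Δt = 1.
p: 0.20000 → 0.40600  (Δp = +0.20600)
p: 0.40600 → 0.40188  (Δp = -0.00412)
p: 0.40188 → 0.40196  (Δp = +0.00008)
p: 0.40196 → 0.40196  (Δp = -0.00000)
p: 0.40196 → 0.40196  (Δp = +0.00000)
p: 0.40196 → 0.40196  (Δp = -0.00000)
p: 0.40196 → 0.40196  (Δp = +0.00000)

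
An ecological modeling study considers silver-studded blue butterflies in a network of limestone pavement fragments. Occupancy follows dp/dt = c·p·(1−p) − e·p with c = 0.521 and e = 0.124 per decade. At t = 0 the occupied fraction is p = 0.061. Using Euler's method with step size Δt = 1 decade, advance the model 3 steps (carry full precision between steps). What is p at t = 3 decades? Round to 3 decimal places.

Update rule: p ← p + [c·p·(1−p) − e·p]·Δt with Δt = 1.
  1  |  dp/dt·Δt = +0.022278  |  p_1 = 0.083278
  2  |  dp/dt·Δt = +0.029448  |  p_2 = 0.112727
  3  |  dp/dt·Δt = +0.038132  |  p_3 = 0.150859

0.151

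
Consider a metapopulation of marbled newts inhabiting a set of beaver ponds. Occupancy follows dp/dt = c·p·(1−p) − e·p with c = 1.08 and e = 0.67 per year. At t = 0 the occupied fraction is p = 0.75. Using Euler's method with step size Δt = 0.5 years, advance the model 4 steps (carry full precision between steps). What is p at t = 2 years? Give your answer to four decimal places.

Update rule: p ← p + [c·p·(1−p) − e·p]·Δt with Δt = 0.5.
t = 0.5: p = 0.75000 + (-0.15000) = 0.60000
t = 1: p = 0.60000 + (-0.07140) = 0.52860
t = 1.5: p = 0.52860 + (-0.04252) = 0.48608
t = 2: p = 0.48608 + (-0.02794) = 0.45814

0.4581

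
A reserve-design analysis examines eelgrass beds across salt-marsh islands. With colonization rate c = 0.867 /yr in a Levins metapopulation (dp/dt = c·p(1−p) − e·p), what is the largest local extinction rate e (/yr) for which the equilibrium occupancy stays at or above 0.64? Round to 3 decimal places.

0.312

1 − e/c ≥ 0.64 ⇒ e ≤ c(1 − 0.64) = 0.867 × 0.3600.
e_max = 0.3121.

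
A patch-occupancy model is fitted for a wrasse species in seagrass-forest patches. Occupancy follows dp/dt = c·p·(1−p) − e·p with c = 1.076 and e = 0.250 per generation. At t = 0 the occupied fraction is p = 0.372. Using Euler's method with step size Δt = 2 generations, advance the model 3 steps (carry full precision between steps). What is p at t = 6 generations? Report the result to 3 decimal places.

Update rule: p ← p + [c·p·(1−p) − e·p]·Δt with Δt = 2.
t = 2: p = 0.37200 + (+0.31674) = 0.68874
t = 4: p = 0.68874 + (+0.11697) = 0.80571
t = 6: p = 0.80571 + (-0.06598) = 0.73973

0.740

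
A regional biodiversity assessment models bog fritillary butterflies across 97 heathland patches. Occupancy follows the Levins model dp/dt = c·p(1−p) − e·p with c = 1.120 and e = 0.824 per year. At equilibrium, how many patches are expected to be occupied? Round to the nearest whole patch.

p* = 1 − e/c = 1 − 0.824/1.120 = 0.2643.
Expected occupied patches = N × p* = 97 × 0.2643 = 25.64 ≈ 26.

26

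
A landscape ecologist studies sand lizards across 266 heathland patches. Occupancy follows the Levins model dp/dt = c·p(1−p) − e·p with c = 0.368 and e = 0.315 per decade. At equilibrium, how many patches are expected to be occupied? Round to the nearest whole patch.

38

p* = 1 − e/c = 1 − 0.315/0.368 = 0.1440.
Expected occupied patches = N × p* = 266 × 0.1440 = 38.31 ≈ 38.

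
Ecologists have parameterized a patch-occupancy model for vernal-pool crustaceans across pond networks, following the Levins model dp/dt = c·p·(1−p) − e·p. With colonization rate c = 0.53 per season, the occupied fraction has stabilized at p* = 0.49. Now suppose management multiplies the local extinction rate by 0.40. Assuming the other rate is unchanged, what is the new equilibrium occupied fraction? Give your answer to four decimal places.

Balance c(1−p*) = e gives e = 0.53×(1 − 0.49000) = 0.27030.
New p* = 1 − e/c = 1 − 0.10812/0.53000 = 0.79600.

0.7960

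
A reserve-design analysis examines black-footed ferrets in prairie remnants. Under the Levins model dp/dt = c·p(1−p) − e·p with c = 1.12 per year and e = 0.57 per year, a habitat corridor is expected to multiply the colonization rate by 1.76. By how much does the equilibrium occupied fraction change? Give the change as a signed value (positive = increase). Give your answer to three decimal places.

0.220

Before: p* = 1 − 0.57/1.12 = 0.4911.
After the change, c = 1.9712, e = 0.57, so p* = 1 − 0.57/1.9712 = 0.7108.
Δp* = 0.7108 − 0.4911 = +0.2198.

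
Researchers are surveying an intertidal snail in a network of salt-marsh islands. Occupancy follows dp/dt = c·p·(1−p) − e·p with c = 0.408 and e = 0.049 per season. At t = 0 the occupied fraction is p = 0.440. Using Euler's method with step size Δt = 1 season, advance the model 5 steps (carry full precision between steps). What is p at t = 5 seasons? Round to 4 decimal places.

Update rule: p ← p + [c·p·(1−p) − e·p]·Δt with Δt = 1.
  1  |  dp/dt·Δt = +0.078971  |  p_1 = 0.518971
  2  |  dp/dt·Δt = +0.076424  |  p_2 = 0.595395
  3  |  dp/dt·Δt = +0.069113  |  p_3 = 0.664508
  4  |  dp/dt·Δt = +0.058398  |  p_4 = 0.722905
  5  |  dp/dt·Δt = +0.046305  |  p_5 = 0.769211

0.7692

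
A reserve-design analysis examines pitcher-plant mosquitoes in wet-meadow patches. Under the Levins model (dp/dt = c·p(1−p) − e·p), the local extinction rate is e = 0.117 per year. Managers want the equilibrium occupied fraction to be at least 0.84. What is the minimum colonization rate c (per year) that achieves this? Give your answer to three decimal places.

p* = 1 − e/c ≥ 0.84 requires e/c ≤ 0.1600, i.e. c ≥ e/0.1600.
c_min = 0.117/0.1600 = 0.7312.

0.731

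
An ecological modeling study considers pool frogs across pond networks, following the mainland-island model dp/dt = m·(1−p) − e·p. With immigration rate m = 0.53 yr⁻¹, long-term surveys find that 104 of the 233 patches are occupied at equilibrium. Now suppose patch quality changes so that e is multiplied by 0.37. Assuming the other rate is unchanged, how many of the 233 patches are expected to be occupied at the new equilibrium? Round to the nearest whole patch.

Observed p* = 104/233 = 0.44635.
Balance m(1−p*) = e·p* gives e = m(1−p*)/p* = 0.53×0.55365/0.44635 = 0.65741.
New p* = m/(m+e) = 0.53000/(0.53000+0.24324) = 0.68543.
Expected occupied = 233 × 0.68543 = 159.71 ≈ 160.

160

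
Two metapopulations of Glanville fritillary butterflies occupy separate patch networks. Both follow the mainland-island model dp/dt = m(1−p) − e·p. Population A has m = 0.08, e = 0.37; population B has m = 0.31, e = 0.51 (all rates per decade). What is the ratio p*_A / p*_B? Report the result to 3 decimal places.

A: p*_A = m/(m+e) = 0.08/0.4500 = 0.1778.
B: p*_B = 0.31/0.8200 = 0.3780.
p*_A / p*_B = 0.1778/0.3780 = 0.4703.

0.470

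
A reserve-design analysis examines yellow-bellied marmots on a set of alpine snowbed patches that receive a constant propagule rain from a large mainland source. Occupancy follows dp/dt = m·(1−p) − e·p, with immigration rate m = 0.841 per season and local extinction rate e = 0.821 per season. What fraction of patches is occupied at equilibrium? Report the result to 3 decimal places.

Setting dp/dt = 0: m − m·p* = e·p*, so m = (m+e)·p*.
p* = m/(m+e) = 0.841/(0.841+0.821) = 0.841/1.6620 = 0.5060.

0.506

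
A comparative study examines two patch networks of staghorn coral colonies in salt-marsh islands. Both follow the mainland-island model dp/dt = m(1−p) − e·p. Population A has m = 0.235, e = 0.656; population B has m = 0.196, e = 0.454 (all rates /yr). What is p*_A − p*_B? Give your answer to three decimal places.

-0.038

A: p*_A = m/(m+e) = 0.235/0.8910 = 0.2637.
B: p*_B = 0.196/0.6500 = 0.3015.
p*_A − p*_B = 0.2637 − 0.3015 = -0.0378.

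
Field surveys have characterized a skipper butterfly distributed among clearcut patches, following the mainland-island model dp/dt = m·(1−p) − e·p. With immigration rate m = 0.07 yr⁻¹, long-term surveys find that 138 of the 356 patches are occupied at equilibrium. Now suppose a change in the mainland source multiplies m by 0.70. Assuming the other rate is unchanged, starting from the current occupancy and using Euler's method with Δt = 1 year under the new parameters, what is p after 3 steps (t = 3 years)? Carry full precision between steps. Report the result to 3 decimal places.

0.355

Observed p* = 138/356 = 0.38764.
Balance m(1−p*) = e·p* gives e = m(1−p*)/p* = 0.07×0.61236/0.38764 = 0.11058.
Starting from p₀ = 0.38764; update p ← p + (dp/dt)·Δt with the new parameters.
p: 0.38764 → 0.37478  (Δp = -0.01286)
p: 0.37478 → 0.36397  (Δp = -0.01081)
p: 0.36397 → 0.35489  (Δp = -0.00908)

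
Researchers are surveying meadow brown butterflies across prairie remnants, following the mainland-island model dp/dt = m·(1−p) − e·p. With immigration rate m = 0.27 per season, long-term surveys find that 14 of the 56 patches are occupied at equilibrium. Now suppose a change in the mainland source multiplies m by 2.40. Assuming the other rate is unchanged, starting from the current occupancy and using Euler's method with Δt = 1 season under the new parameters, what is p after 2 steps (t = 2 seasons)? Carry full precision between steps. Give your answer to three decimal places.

0.404

Observed p* = 14/56 = 0.25000.
Balance m(1−p*) = e·p* gives e = m(1−p*)/p* = 0.27×0.75000/0.25000 = 0.81000.
Starting from p₀ = 0.25000; update p ← p + (dp/dt)·Δt with the new parameters.
  1  |  dp/dt·Δt = +0.283500  |  p_1 = 0.533500
  2  |  dp/dt·Δt = -0.129843  |  p_2 = 0.403657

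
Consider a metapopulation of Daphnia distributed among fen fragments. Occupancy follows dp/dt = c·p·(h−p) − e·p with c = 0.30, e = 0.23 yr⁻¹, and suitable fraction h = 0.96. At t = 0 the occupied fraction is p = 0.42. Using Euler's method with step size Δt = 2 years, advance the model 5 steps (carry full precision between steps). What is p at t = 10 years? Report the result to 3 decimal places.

0.266

Update rule: p ← p + [c·p·(h−p) − e·p]·Δt with Δt = 2.
  1  |  dp/dt·Δt = -0.057120  |  p_1 = 0.362880
  2  |  dp/dt·Δt = -0.036915  |  p_2 = 0.325965
  3  |  dp/dt·Δt = -0.025940  |  p_3 = 0.300025
  4  |  dp/dt·Δt = -0.019206  |  p_4 = 0.280819
  5  |  dp/dt·Δt = -0.014741  |  p_5 = 0.266078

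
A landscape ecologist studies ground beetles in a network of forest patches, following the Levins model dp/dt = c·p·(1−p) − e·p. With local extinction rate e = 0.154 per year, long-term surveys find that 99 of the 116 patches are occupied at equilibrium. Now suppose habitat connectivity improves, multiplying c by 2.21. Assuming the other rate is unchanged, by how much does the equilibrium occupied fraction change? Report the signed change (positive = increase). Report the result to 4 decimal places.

0.0802

Observed p* = 99/116 = 0.85345.
Balance c(1−p*) = e gives c = e/(1 − 0.85345) = 0.154/0.14655 = 1.05084.
New p* = 1 − e/c = 1 − 0.15400/2.32236 = 0.93369.
Δp* = 0.93369 − 0.85345 = +0.08024.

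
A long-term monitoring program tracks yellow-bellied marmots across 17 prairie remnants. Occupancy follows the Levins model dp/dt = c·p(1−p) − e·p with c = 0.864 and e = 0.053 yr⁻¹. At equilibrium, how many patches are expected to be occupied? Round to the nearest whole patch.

16

p* = 1 − e/c = 1 − 0.053/0.864 = 0.9387.
Expected occupied patches = N × p* = 17 × 0.9387 = 15.96 ≈ 16.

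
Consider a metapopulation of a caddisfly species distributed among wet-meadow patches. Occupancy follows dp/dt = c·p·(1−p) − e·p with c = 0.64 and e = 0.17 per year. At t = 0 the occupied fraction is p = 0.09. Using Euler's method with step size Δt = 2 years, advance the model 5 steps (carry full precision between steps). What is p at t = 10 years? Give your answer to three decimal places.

Update rule: p ← p + [c·p·(1−p) − e·p]·Δt with Δt = 2.
  1  |  dp/dt·Δt = +0.074232  |  p_1 = 0.164232
  2  |  dp/dt·Δt = +0.119854  |  p_2 = 0.284086
  3  |  dp/dt·Δt = +0.163739  |  p_3 = 0.447824
  4  |  dp/dt·Δt = +0.164255  |  p_4 = 0.612079
  5  |  dp/dt·Δt = +0.095814  |  p_5 = 0.707893

0.708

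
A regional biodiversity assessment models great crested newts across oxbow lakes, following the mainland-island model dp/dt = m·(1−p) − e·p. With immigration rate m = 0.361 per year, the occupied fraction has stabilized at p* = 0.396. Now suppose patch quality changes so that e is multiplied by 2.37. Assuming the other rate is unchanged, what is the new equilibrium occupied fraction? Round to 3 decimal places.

0.217

Balance m(1−p*) = e·p* gives e = m(1−p*)/p* = 0.361×0.60400/0.39600 = 0.55062.
New p* = m/(m+e) = 0.36100/(0.36100+1.30497) = 0.21669.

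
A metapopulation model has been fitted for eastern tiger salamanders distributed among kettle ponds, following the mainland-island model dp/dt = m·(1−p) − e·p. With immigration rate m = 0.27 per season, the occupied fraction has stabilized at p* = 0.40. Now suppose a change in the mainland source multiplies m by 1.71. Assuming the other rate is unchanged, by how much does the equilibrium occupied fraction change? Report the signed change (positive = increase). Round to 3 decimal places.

0.133

Balance m(1−p*) = e·p* gives e = m(1−p*)/p* = 0.27×0.60000/0.40000 = 0.40500.
New p* = m/(m+e) = 0.46170/(0.46170+0.40500) = 0.53271.
Δp* = 0.53271 − 0.40000 = +0.13271.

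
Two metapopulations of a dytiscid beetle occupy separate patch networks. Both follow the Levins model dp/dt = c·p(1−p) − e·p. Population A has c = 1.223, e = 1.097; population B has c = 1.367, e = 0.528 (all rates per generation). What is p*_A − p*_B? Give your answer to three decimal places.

A: p*_A = 1 − 1.097/1.223 = 0.1030.
B: p*_B = 1 − 0.528/1.367 = 0.6138.
p*_A − p*_B = 0.1030 − 0.6138 = -0.5107.

-0.511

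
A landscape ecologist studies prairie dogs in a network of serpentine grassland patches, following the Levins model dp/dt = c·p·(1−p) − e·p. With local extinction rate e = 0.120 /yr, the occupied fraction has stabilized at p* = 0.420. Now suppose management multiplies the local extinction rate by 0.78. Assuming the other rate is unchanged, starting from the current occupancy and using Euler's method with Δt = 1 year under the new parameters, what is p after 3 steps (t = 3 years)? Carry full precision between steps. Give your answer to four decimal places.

0.4512

Balance c(1−p*) = e gives c = e/(1 − 0.42000) = 0.120/0.58000 = 0.20690.
Starting from p₀ = 0.42000; update p ← p + (dp/dt)·Δt with the new parameters.
step 1: Δp = +0.01109, p = 0.43109
step 2: Δp = +0.01039, p = 0.44148
step 3: Δp = +0.00969, p = 0.45117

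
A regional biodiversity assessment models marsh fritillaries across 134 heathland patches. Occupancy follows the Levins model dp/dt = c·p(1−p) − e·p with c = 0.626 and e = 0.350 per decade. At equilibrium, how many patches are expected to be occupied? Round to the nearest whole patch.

p* = 1 − e/c = 1 − 0.350/0.626 = 0.4409.
Expected occupied patches = N × p* = 134 × 0.4409 = 59.08 ≈ 59.

59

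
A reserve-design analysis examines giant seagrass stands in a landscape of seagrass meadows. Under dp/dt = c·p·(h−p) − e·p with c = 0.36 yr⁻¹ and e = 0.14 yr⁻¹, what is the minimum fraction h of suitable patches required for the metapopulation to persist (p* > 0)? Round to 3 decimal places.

0.389

p* = h − e/c is positive only when h > e/c.
h_min = e/c = 0.14/0.36 = 0.3889.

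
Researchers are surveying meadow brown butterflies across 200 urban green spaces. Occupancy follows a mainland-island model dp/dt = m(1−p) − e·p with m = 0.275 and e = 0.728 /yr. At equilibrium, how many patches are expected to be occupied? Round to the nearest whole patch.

55

p* = m/(m+e) = 0.275/1.0030 = 0.2742.
Expected occupied patches = N × p* = 200 × 0.2742 = 54.84 ≈ 55.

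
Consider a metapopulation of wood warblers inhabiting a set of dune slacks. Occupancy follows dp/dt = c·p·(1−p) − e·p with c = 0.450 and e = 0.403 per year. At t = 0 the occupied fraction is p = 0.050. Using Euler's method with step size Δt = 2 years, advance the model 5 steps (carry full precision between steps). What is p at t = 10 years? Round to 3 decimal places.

0.062

Update rule: p ← p + [c·p·(1−p) − e·p]·Δt with Δt = 2.
t = 2: p = 0.05000 + (+0.00245) = 0.05245
t = 4: p = 0.05245 + (+0.00245) = 0.05490
t = 6: p = 0.05490 + (+0.00245) = 0.05735
t = 8: p = 0.05735 + (+0.00243) = 0.05978
t = 10: p = 0.05978 + (+0.00240) = 0.06219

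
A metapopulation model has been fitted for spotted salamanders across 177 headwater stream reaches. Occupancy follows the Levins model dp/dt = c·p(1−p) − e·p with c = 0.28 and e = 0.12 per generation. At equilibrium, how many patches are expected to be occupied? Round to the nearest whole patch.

101

p* = 1 − e/c = 1 − 0.12/0.28 = 0.5714.
Expected occupied patches = N × p* = 177 × 0.5714 = 101.14 ≈ 101.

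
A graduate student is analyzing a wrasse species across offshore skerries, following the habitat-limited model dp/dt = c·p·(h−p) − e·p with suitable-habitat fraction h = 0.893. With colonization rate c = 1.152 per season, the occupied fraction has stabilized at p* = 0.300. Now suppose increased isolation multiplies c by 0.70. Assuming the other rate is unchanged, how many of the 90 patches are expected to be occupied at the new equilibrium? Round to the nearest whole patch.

4

Balance c(h−p*) = e gives e = 1.152×(0.893 − 0.30000) = 0.68314.
New p* = 0.893 − e/c = 0.893 − 0.68314/0.80640 = 0.04585.
Expected occupied = 90 × 0.04585 = 4.13 ≈ 4.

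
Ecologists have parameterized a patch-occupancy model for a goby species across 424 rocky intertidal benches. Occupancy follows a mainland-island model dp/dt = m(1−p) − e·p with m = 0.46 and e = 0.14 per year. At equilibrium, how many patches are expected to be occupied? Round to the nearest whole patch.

p* = m/(m+e) = 0.46/0.6000 = 0.7667.
Expected occupied patches = N × p* = 424 × 0.7667 = 325.07 ≈ 325.

325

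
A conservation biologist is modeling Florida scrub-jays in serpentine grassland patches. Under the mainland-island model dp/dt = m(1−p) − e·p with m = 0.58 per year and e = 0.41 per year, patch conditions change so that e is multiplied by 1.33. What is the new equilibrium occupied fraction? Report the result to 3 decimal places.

Before: p* = 0.58/(0.58+0.41) = 0.5859.
After: m = 0.58, e = 0.5453; p* = 0.58/1.1253 = 0.5154.

0.515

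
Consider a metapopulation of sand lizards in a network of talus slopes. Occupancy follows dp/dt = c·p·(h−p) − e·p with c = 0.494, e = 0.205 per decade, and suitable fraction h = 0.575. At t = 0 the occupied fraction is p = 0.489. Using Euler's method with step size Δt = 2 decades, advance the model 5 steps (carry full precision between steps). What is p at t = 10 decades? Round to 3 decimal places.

0.209

Update rule: p ← p + [c·p·(h−p) − e·p]·Δt with Δt = 2.
t = 2: p = 0.48900 + (-0.15894) = 0.33006
t = 4: p = 0.33006 + (-0.05545) = 0.27461
t = 6: p = 0.27461 + (-0.03109) = 0.24352
t = 8: p = 0.24352 + (-0.02009) = 0.22343
t = 10: p = 0.22343 + (-0.01400) = 0.20943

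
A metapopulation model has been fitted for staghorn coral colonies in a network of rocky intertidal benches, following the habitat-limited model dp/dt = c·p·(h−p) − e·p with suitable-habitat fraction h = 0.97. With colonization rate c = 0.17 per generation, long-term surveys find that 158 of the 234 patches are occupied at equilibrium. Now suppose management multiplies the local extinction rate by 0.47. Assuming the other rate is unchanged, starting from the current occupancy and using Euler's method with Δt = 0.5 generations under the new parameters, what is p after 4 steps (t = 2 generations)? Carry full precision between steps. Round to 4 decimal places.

Observed p* = 158/234 = 0.67521.
Balance c(h−p*) = e gives e = 0.17×(0.97 − 0.67521) = 0.05011.
Starting from p₀ = 0.67521; update p ← p + (dp/dt)·Δt with the new parameters.
step 1: Δp = +0.00897, p = 0.68418
step 2: Δp = +0.00856, p = 0.69275
step 3: Δp = +0.00817, p = 0.70091
step 4: Δp = +0.00778, p = 0.70869

0.7087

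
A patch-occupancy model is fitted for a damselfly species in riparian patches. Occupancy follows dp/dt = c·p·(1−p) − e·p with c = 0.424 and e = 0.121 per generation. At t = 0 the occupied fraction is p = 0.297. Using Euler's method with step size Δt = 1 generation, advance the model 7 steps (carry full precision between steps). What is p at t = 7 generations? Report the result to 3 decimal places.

Update rule: p ← p + [c·p·(1−p) − e·p]·Δt with Δt = 1.
t = 1: p = 0.29700 + (+0.05259) = 0.34959
t = 2: p = 0.34959 + (+0.05411) = 0.40370
t = 3: p = 0.40370 + (+0.05322) = 0.45692
t = 4: p = 0.45692 + (+0.04993) = 0.50684
t = 5: p = 0.50684 + (+0.04465) = 0.55150
t = 6: p = 0.55150 + (+0.03814) = 0.58964
t = 7: p = 0.58964 + (+0.03125) = 0.62089

0.621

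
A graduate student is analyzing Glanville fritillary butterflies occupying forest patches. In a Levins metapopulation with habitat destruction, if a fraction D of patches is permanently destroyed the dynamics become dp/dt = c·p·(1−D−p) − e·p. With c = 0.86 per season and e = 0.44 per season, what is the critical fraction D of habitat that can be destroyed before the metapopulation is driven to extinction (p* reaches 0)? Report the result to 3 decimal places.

The nontrivial equilibrium is p* = (1−D) − e/c; extinction occurs when this hits zero.
So D_crit = 1 − e/c = 1 − 0.44/0.86 = 1 − 0.5116 = 0.4884.
This equals the undisturbed p*, a classic result of Lande's extension.

0.488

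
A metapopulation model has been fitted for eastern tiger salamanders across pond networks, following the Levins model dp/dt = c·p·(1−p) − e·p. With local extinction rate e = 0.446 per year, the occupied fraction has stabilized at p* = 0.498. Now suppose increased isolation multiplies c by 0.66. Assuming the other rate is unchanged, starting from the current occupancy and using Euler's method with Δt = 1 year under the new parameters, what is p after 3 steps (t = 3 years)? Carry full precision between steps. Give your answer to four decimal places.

Balance c(1−p*) = e gives c = e/(1 − 0.49800) = 0.446/0.50200 = 0.88845.
Starting from p₀ = 0.49800; update p ← p + (dp/dt)·Δt with the new parameters.
p: 0.49800 → 0.42248  (Δp = -0.07552)
p: 0.42248 → 0.37713  (Δp = -0.04536)
p: 0.37713 → 0.34667  (Δp = -0.03046)

0.3467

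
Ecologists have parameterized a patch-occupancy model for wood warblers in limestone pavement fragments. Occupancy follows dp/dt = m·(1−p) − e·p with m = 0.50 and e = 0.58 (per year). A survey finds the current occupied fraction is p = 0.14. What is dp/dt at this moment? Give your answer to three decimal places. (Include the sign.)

0.349

Colonization term: m·(1−p) = 0.50×0.8600 = 0.43000.
Extinction term: e·p = 0.08120.
dp/dt = 0.43000 − 0.08120 = 0.34880.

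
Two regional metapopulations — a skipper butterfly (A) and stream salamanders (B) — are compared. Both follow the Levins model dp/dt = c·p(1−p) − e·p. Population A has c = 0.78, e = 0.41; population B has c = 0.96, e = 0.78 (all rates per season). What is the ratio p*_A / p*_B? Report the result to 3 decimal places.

2.530

A: p*_A = 1 − 0.41/0.78 = 0.4744.
B: p*_B = 1 − 0.78/0.96 = 0.1875.
p*_A / p*_B = 0.4744/0.1875 = 2.5299.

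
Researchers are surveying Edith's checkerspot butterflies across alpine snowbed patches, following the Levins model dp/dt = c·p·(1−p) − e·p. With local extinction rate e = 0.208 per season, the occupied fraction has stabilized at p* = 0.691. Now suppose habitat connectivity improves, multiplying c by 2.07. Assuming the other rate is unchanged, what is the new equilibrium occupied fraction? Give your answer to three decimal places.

Balance c(1−p*) = e gives c = e/(1 − 0.69100) = 0.208/0.30900 = 0.67314.
New p* = 1 − e/c = 1 − 0.20800/1.39340 = 0.85072.

0.851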